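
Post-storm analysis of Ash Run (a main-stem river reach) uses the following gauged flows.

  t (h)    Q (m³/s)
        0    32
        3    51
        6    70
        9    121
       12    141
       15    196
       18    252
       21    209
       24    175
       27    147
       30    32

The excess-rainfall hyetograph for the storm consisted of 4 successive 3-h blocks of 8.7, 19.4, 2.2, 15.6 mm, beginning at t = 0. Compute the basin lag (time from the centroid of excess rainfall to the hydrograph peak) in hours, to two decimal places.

t_L ≈ 11.89 h

Centroid of excess rainfall: t_c = Σ P_i·t̄_i / ΣP_i = 6.1144 h (block centres at 1.5, 4.5, 7.5, 10.5 h).
Hydrograph peak occurs at t = 18 h, so basin lag t_L = 18 − 6.1144 = 11.89 h.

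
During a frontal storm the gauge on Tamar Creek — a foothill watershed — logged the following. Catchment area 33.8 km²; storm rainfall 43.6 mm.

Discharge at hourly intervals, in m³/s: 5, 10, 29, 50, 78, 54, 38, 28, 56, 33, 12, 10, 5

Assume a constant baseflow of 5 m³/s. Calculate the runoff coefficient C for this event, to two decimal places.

C ≈ 0.84

ΣQ_DR = 343.0 m³/s; V = ΣQ_DR·Δt = 1.235 × 10^6 m³.
Runoff depth d = V / A = 36.53 mm.
C = d / P = 36.53 / 43.6 = 0.84.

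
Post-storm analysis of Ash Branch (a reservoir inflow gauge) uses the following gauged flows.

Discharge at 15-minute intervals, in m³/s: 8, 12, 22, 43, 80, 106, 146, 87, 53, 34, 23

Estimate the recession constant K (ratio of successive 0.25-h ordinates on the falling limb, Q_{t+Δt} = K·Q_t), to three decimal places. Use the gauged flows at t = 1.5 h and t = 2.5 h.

K ≈ 0.630

Using the recession-limb readings at t = 1.5 h and t = 2.5 h: Q falls from 146 to 23 m³/s over 4 intervals.
K = (Q₂/Q₁)^(1/4) = (23/146)^(1/4) = 0.630.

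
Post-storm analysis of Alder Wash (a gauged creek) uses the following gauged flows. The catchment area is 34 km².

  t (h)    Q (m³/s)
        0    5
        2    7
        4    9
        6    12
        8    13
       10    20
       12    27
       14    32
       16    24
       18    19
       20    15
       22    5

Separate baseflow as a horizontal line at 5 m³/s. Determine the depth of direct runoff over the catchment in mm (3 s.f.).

d ≈ 27.1 mm

Direct runoff: 0.0, 2.0, 4.0, 7.0, 8.0, 15.0, 22.0, 27.0, 19.0, 14.0, 10.0, 0.0 m³/s; ΣQ_DR = 128.0 m³/s.
V = ΣQ_DR · Δt = 128.0 × 7200 s = 9.216 × 10^5 m³.
Over A = 34 km², depth = V / A = 27.1 mm.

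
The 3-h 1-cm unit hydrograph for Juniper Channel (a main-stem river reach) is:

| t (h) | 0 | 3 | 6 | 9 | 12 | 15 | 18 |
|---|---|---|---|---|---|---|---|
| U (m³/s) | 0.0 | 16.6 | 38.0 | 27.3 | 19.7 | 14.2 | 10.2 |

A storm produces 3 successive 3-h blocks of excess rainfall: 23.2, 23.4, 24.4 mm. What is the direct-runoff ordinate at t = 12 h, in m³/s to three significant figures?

Q ≈ 202 m³/s

By discrete convolution, Q_j = Σ (P_i / 10 mm) · U_{j−i}.
At t = 12 h (j=4): Q = (23.2/10)·19.7 + (23.4/10)·27.3 + (24.4/10)·38.0 = 202 m³/s.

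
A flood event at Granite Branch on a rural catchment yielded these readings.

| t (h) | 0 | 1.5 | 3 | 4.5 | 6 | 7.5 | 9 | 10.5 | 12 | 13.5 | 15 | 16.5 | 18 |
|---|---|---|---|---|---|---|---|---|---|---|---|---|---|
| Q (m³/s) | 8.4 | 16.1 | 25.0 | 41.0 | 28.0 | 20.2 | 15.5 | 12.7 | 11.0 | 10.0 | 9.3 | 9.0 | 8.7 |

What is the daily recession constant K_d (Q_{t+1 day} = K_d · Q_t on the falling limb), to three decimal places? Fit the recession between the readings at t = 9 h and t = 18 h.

K_d ≈ 0.214

Between t = 9 h and t = 18 h the flow falls from 15.5 to 8.7 m³/s over 6×1.5 h = 9 h.
Per-interval ratio K = (8.7/15.5)^(1/6) = 0.9082; K_d = K^(24/1.5) = 0.214.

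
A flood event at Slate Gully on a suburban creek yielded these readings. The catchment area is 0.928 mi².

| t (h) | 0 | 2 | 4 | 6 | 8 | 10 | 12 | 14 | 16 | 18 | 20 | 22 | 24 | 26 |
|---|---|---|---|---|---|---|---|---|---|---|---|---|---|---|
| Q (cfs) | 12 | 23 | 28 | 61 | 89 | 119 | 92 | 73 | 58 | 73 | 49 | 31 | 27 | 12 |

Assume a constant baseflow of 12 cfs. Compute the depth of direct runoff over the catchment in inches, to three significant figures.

Direct runoff: 0.0, 11.0, 16.0, 49.0, 77.0, 107.0, 80.0, 61.0, 46.0, 61.0, 37.0, 19.0, 15.0, 0.0 cfs; ΣQ_DR = 579.0 cfs.
V = ΣQ_DR · Δt = 579.0 × 7200 s = 4.169 × 10^6 ft³.
Over A = 0.928 mi², depth = V / A = 1.93 in.

d ≈ 1.93 in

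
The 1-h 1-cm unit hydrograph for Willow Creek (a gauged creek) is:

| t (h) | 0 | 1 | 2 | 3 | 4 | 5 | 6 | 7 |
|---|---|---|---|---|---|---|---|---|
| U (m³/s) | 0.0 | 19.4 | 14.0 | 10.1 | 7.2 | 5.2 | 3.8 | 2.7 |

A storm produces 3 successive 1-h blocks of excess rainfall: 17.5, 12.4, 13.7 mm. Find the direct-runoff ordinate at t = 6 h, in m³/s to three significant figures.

Q ≈ 23.0 m³/s

By discrete convolution, Q_j = Σ (P_i / 10 mm) · U_{j−i}.
At t = 6 h (j=6): Q = (17.5/10)·3.8 + (12.4/10)·5.2 + (13.7/10)·7.2 = 23.0 m³/s.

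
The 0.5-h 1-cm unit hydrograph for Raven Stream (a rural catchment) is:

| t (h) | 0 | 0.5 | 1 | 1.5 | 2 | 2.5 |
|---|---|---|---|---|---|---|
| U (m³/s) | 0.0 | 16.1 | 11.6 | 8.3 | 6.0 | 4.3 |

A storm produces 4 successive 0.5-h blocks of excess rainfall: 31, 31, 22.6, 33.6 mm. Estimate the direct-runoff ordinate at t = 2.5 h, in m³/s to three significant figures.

Q ≈ 89.7 m³/s

By discrete convolution, Q_j = Σ (P_i / 10 mm) · U_{j−i}.
At t = 2.5 h (j=5): Q = (31/10)·4.3 + (31/10)·6.0 + (22.6/10)·8.3 + (33.6/10)·11.6 = 89.7 m³/s.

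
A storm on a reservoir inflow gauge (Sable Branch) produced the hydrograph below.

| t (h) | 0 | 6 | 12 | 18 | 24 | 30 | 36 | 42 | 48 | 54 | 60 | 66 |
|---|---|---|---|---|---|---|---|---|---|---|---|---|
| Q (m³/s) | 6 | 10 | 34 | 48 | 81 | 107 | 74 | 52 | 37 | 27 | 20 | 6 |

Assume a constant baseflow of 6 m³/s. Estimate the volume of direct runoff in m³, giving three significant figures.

V ≈ 9.29 × 10^6 m³

Direct-runoff ordinates (Q − Q_b): 0.0, 4.0, 28.0, 42.0, 75.0, 101.0, 68.0, 46.0, 31.0, 21.0, 14.0, 0.0 m³/s.
ΣQ_DR = 430.0 m³/s.
With Δt = 6 h = 21600 s, V = ΣQ_DR · Δt = 430.0 × 21600 = 9.29 × 10^6 m³.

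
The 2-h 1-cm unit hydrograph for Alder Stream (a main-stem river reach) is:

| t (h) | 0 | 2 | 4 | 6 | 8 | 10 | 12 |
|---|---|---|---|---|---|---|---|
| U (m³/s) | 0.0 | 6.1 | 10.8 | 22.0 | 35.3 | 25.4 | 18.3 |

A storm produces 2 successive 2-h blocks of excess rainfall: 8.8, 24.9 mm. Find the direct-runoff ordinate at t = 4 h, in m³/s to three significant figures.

Q ≈ 24.7 m³/s

By discrete convolution, Q_j = Σ (P_i / 10 mm) · U_{j−i}.
At t = 4 h (j=2): Q = (8.8/10)·10.8 + (24.9/10)·6.1 = 24.7 m³/s.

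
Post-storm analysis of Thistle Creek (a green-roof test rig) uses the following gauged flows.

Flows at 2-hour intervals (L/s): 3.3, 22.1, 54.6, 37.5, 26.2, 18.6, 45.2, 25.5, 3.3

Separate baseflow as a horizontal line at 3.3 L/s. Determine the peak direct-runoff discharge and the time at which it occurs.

Q_p = 51.3 L/s at t = 4 h

Subtracting baseflow gives direct-runoff ordinates: 0.0, 18.8, 51.3, 34.2, 22.9, 15.3, 41.9, 22.2, 0.0 L/s.
The maximum is 51.3 L/s, occurring at the reading for t = 4 h.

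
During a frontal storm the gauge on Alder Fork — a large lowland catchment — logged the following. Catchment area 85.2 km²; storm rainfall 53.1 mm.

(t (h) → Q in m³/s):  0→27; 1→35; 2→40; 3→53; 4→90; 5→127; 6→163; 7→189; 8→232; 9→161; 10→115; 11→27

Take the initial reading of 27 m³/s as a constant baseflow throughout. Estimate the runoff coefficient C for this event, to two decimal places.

ΣQ_DR = 935.0 m³/s; V = ΣQ_DR·Δt = 3.366 × 10^6 m³.
Runoff depth d = V / A = 39.51 mm.
C = d / P = 39.51 / 53.1 = 0.74.

C ≈ 0.74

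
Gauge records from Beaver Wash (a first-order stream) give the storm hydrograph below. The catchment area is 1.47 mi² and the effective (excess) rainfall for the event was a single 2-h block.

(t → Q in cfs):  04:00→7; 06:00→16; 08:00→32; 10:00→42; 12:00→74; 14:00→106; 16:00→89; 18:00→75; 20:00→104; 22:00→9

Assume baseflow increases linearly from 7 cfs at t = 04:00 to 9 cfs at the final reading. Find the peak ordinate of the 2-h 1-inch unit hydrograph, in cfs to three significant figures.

U_p ≈ 98.0 cfs

Direct runoff: 0.00, 8.78, 24.56, 34.33, 66.11, 97.89, 80.67, 66.44, 95.22, 0.00 cfs; ΣQ_DR = 474.0 cfs, peak = 97.89 cfs.
Runoff depth d = ΣQ_DR·Δt / A = 474.0 × 7200 / (1.47 mi²) = 0.9993 in.
The 1-inch UH is the DRH scaled by (1 in)/d, so U_p = 97.89 × 1/0.9993 = 98.0 cfs.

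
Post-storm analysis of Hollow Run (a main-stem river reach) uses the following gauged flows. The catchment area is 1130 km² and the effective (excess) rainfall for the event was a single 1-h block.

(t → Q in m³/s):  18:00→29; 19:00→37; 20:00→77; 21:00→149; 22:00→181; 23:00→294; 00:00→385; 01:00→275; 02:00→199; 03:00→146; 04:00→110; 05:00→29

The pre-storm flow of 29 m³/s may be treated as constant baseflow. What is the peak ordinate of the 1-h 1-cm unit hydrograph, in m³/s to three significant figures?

U_p ≈ 715 m³/s

Direct runoff: 0.0, 8.0, 48.0, 120.0, 152.0, 265.0, 356.0, 246.0, 170.0, 117.0, 81.0, 0.0 m³/s; ΣQ_DR = 1563 m³/s, peak = 356.0 m³/s.
Runoff depth d = ΣQ_DR·Δt / A = 1563 × 3600 / (1130 km²) = 4.979 mm.
The 1-cm UH is the DRH scaled by (10 mm)/d, so U_p = 356.0 × 10/4.979 = 715 m³/s.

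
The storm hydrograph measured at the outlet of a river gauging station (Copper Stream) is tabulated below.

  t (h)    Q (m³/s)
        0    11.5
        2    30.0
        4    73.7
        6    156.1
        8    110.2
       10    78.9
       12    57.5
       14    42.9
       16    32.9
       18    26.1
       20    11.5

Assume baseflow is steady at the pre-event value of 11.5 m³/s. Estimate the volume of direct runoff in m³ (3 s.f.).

V ≈ 3.63 × 10^6 m³

Direct-runoff ordinates (Q − Q_b): 0.0, 18.5, 62.2, 144.6, 98.7, 67.4, 46.0, 31.4, 21.4, 14.6, 0.0 m³/s.
ΣQ_DR = 504.8 m³/s.
With Δt = 2 h = 7200 s, V = ΣQ_DR · Δt = 504.8 × 7200 = 3.63 × 10^6 m³.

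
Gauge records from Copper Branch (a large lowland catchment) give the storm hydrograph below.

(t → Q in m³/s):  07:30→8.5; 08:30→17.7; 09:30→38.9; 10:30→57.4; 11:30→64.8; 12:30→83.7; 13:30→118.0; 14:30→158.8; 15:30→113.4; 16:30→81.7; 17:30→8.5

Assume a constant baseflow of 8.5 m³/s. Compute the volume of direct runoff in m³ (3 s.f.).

Direct-runoff ordinates (Q − Q_b): 0.0, 9.2, 30.4, 48.9, 56.3, 75.2, 109.5, 150.3, 104.9, 73.2, 0.0 m³/s.
ΣQ_DR = 657.9 m³/s.
With Δt = 1 h = 3600 s, V = ΣQ_DR · Δt = 657.9 × 3600 = 2.37 × 10^6 m³.

V ≈ 2.37 × 10^6 m³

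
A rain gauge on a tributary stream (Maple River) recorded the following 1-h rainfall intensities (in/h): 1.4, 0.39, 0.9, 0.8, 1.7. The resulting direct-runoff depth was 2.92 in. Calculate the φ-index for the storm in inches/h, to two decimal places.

φ ≈ 0.47 in/h

Only the 4 blocks with intensity above φ contribute runoff: 1.4, 0.9, 0.8, 1.7 in/h.
Σ(I−φ)·Δt = d  ⇒  (1.4+0.9+0.8+1.7 − 4φ)·1 = 2.92
φ = (4.800 − 2.92/1) / 4 = 0.47 in/h.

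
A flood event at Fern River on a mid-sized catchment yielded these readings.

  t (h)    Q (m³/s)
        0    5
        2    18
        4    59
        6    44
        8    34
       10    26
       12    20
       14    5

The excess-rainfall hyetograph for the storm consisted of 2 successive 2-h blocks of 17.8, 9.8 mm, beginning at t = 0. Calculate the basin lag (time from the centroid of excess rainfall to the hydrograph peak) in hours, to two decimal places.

t_L ≈ 2.29 h

Centroid of excess rainfall: t_c = Σ P_i·t̄_i / ΣP_i = 1.7101 h (block centres at 1, 3 h).
Hydrograph peak occurs at t = 4 h, so basin lag t_L = 4 − 1.7101 = 2.29 h.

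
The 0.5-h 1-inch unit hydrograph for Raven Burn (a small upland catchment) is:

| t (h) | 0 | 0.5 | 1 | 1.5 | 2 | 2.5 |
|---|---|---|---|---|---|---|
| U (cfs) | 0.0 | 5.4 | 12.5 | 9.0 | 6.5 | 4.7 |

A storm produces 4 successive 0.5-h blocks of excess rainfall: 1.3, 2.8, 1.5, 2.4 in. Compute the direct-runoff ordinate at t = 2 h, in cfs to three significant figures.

By discrete convolution, Q_j = Σ (P_i / 1 in) · U_{j−i}.
At t = 2 h (j=4): Q = (1.3/1)·6.5 + (2.8/1)·9.0 + (1.5/1)·12.5 + (2.4/1)·5.4 = 65.4 cfs.

Q ≈ 65.4 cfs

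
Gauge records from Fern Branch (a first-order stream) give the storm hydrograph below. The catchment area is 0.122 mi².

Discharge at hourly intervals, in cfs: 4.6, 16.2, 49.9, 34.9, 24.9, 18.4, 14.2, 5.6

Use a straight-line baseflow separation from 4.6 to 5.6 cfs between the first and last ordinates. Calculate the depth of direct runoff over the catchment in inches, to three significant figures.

Direct runoff: 0.00, 11.46, 45.01, 29.87, 19.73, 13.09, 8.74, 0.00 cfs; ΣQ_DR = 127.9 cfs.
V = ΣQ_DR · Δt = 127.9 × 3600 s = 4.604 × 10^5 ft³.
Over A = 0.122 mi², depth = V / A = 1.62 in.

d ≈ 1.62 in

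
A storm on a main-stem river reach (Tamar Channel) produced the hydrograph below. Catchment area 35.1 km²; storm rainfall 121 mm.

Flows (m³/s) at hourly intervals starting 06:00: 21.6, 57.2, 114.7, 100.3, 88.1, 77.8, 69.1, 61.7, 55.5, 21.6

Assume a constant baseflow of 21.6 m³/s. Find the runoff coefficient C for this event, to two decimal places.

ΣQ_DR = 451.6 m³/s; V = ΣQ_DR·Δt = 1.626 × 10^6 m³.
Runoff depth d = V / A = 46.32 mm.
C = d / P = 46.32 / 121 = 0.38.

C ≈ 0.38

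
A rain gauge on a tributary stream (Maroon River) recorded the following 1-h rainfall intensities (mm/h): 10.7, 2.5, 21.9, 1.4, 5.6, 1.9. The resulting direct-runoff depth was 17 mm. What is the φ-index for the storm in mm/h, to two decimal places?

φ ≈ 7.80 mm/h

Only the 2 blocks with intensity above φ contribute runoff: 10.7, 21.9 mm/h.
Σ(I−φ)·Δt = d  ⇒  (10.7+21.9 − 2φ)·1 = 17
φ = (32.60 − 17/1) / 2 = 7.80 mm/h.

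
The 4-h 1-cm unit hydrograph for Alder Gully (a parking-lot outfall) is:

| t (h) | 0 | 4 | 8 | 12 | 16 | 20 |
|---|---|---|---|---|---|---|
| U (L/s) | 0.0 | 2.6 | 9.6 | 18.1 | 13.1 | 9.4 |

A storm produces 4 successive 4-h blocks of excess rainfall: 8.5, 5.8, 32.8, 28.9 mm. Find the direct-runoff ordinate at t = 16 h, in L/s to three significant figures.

By discrete convolution, Q_j = Σ (P_i / 10 mm) · U_{j−i}.
At t = 16 h (j=4): Q = (8.5/10)·13.1 + (5.8/10)·18.1 + (32.8/10)·9.6 + (28.9/10)·2.6 = 60.6 L/s.

Q ≈ 60.6 L/s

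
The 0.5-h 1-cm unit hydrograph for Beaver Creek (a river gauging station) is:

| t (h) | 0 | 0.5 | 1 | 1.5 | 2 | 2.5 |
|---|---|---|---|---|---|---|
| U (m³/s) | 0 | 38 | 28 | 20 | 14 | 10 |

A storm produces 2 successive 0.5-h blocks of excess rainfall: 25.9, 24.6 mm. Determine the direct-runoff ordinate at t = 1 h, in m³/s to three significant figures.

By discrete convolution, Q_j = Σ (P_i / 10 mm) · U_{j−i}.
At t = 1 h (j=2): Q = (25.9/10)·28 + (24.6/10)·38 = 166 m³/s.

Q ≈ 166 m³/s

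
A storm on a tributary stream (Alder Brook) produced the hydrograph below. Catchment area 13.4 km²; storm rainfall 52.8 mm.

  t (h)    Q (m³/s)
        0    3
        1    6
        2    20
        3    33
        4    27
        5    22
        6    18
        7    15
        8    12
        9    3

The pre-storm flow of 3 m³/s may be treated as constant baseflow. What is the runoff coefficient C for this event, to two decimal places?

ΣQ_DR = 129.0 m³/s; V = ΣQ_DR·Δt = 4.644 × 10^5 m³.
Runoff depth d = V / A = 34.66 mm.
C = d / P = 34.66 / 52.8 = 0.66.

C ≈ 0.66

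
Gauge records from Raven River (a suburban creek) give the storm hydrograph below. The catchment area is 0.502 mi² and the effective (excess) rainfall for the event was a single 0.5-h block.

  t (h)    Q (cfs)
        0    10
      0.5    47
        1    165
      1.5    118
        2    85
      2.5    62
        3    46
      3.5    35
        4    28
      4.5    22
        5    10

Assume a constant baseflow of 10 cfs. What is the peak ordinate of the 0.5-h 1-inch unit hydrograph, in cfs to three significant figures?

U_p ≈ 194 cfs

Direct runoff: 0.0, 37.0, 155.0, 108.0, 75.0, 52.0, 36.0, 25.0, 18.0, 12.0, 0.0 cfs; ΣQ_DR = 518.0 cfs, peak = 155.0 cfs.
Runoff depth d = ΣQ_DR·Δt / A = 518.0 × 1800 / (0.502 mi²) = 0.7995 in.
The 1-inch UH is the DRH scaled by (1 in)/d, so U_p = 155.0 × 1/0.7995 = 194 cfs.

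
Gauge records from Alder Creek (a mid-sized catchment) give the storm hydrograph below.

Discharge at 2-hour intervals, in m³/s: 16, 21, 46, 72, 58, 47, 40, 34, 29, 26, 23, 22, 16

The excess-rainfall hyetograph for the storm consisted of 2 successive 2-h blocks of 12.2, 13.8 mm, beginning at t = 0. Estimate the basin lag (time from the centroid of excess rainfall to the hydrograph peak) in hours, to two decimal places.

t_L ≈ 3.94 h

Centroid of excess rainfall: t_c = Σ P_i·t̄_i / ΣP_i = 2.0615 h (block centres at 1, 3 h).
Hydrograph peak occurs at t = 6 h, so basin lag t_L = 6 − 2.0615 = 3.94 h.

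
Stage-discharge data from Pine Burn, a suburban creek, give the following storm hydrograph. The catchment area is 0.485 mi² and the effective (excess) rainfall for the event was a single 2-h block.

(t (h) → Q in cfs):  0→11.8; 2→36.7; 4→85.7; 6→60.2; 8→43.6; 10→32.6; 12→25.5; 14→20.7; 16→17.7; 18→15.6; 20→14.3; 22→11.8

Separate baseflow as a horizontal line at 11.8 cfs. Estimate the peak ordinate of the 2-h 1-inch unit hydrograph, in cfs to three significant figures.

U_p ≈ 49.3 cfs

Direct runoff: 0.0, 24.9, 73.9, 48.4, 31.8, 20.8, 13.7, 8.9, 5.9, 3.8, 2.5, 0.0 cfs; ΣQ_DR = 234.6 cfs, peak = 73.9 cfs.
Runoff depth d = ΣQ_DR·Δt / A = 234.6 × 7200 / (0.485 mi²) = 1.499 in.
The 1-inch UH is the DRH scaled by (1 in)/d, so U_p = 73.9 × 1/1.499 = 49.3 cfs.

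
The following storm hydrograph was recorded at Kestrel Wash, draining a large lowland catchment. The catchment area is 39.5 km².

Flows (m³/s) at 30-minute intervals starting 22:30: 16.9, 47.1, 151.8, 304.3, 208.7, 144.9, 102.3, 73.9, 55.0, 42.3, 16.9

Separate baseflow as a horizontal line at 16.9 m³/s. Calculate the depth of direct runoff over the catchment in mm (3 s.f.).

d ≈ 44.6 mm

Direct runoff: 0.0, 30.2, 134.9, 287.4, 191.8, 128.0, 85.4, 57.0, 38.1, 25.4, 0.0 m³/s; ΣQ_DR = 978.2 m³/s.
V = ΣQ_DR · Δt = 978.2 × 1800 s = 1.761 × 10^6 m³.
Over A = 39.5 km², depth = V / A = 44.6 mm.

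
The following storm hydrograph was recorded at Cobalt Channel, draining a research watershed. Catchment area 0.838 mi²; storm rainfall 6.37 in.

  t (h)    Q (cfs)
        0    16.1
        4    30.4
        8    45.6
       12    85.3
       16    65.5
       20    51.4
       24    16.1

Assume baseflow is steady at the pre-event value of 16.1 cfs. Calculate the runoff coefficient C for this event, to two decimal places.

C ≈ 0.23

ΣQ_DR = 197.7 cfs; V = ΣQ_DR·Δt = 2.847 × 10^6 ft³.
Runoff depth d = V / A = 1.462 in.
C = d / P = 1.462 / 6.37 = 0.23.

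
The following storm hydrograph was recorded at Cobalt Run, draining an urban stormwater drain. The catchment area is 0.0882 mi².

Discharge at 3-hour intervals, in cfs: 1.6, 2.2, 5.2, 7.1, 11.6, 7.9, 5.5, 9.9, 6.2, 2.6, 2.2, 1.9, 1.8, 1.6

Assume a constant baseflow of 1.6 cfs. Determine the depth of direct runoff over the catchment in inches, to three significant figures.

Direct runoff: 0.0, 0.6, 3.6, 5.5, 10.0, 6.3, 3.9, 8.3, 4.6, 1.0, 0.6, 0.3, 0.2, 0.0 cfs; ΣQ_DR = 44.90 cfs.
V = ΣQ_DR · Δt = 44.90 × 10800 s = 4.849 × 10^5 ft³.
Over A = 0.0882 mi², depth = V / A = 2.37 in.

d ≈ 2.37 in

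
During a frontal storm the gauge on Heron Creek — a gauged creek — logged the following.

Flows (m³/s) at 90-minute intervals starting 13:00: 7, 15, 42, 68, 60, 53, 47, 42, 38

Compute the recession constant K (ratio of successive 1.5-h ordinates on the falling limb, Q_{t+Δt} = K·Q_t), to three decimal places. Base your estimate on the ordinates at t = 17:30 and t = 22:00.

Using the recession-limb readings at t = 17:30 and t = 22:00: Q falls from 68 to 47 m³/s over 3 intervals.
K = (Q₂/Q₁)^(1/3) = (47/68)^(1/3) = 0.884.

K ≈ 0.884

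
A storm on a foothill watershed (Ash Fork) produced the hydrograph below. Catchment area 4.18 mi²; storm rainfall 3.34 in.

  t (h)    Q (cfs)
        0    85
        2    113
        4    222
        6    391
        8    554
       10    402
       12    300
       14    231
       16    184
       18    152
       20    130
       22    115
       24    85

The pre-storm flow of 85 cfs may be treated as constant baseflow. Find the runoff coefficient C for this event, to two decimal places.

C ≈ 0.41

ΣQ_DR = 1859 cfs; V = ΣQ_DR·Δt = 1.338 × 10^7 ft³.
Runoff depth d = V / A = 1.378 in.
C = d / P = 1.378 / 3.34 = 0.41.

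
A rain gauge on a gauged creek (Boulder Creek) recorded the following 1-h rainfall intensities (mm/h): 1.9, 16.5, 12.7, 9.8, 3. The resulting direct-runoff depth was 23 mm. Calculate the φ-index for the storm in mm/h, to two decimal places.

Only the 3 blocks with intensity above φ contribute runoff: 16.5, 12.7, 9.8 mm/h.
Σ(I−φ)·Δt = d  ⇒  (16.5+12.7+9.8 − 3φ)·1 = 23
φ = (39.00 − 23/1) / 3 = 5.33 mm/h.

φ ≈ 5.33 mm/h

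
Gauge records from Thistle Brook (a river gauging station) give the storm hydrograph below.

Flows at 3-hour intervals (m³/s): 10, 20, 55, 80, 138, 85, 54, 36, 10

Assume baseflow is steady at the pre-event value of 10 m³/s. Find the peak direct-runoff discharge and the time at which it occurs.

Q_p = 128.0 m³/s at t = 12 h

Subtracting baseflow gives direct-runoff ordinates: 0.0, 10.0, 45.0, 70.0, 128.0, 75.0, 44.0, 26.0, 0.0 m³/s.
The maximum is 128.0 m³/s, occurring at the reading for t = 12 h.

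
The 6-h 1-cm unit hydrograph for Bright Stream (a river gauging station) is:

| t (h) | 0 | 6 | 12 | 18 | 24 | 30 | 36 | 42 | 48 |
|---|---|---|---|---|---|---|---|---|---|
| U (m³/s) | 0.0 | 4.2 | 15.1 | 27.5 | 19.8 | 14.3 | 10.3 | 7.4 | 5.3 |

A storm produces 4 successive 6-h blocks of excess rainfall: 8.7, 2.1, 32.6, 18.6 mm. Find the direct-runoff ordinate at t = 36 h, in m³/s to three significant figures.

By discrete convolution, Q_j = Σ (P_i / 10 mm) · U_{j−i}.
At t = 36 h (j=6): Q = (8.7/10)·10.3 + (2.1/10)·14.3 + (32.6/10)·19.8 + (18.6/10)·27.5 = 128 m³/s.

Q ≈ 128 m³/s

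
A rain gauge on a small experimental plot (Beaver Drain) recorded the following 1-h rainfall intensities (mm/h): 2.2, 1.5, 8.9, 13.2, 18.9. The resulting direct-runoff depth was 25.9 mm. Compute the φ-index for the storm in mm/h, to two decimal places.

Only the 3 blocks with intensity above φ contribute runoff: 8.9, 13.2, 18.9 mm/h.
Σ(I−φ)·Δt = d  ⇒  (8.9+13.2+18.9 − 3φ)·1 = 25.9
φ = (41.00 − 25.9/1) / 3 = 5.03 mm/h.

φ ≈ 5.03 mm/h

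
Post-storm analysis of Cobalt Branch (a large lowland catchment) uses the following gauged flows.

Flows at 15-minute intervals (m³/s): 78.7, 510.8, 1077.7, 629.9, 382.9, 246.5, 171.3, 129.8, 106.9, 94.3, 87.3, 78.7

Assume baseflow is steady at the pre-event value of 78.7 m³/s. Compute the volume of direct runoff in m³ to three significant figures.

V ≈ 2.39 × 10^6 m³

Direct-runoff ordinates (Q − Q_b): 0.0, 432.1, 999.0, 551.2, 304.2, 167.8, 92.6, 51.1, 28.2, 15.6, 8.6, 0.0 m³/s.
ΣQ_DR = 2650 m³/s.
With Δt = 0.25 h = 900 s, V = ΣQ_DR · Δt = 2650 × 900 = 2.39 × 10^6 m³.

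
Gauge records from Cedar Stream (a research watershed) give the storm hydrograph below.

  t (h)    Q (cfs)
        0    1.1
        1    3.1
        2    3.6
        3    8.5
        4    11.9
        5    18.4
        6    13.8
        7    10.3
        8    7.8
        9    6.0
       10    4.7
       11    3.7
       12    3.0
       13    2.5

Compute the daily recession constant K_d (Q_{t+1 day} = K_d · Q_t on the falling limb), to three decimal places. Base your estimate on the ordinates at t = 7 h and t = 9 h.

Between t = 7 h and t = 9 h the flow falls from 10.3 to 6.0 cfs over 2×1 h = 2 h.
Per-interval ratio K = (6.0/10.3)^(1/2) = 0.7632; K_d = K^(24/1) = 0.002.

K_d ≈ 0.002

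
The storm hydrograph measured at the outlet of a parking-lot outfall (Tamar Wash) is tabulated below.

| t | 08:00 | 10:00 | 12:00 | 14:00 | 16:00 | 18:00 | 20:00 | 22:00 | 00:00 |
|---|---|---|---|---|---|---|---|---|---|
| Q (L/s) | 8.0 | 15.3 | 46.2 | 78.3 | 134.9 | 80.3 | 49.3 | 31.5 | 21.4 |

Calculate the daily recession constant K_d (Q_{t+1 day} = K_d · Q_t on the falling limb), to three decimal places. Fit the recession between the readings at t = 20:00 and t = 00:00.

Between t = 20:00 and t = 00:00 the flow falls from 49.3 to 21.4 L/s over 2×2 h = 4 h.
Per-interval ratio K = (21.4/49.3)^(1/2) = 0.6588; K_d = K^(24/2) = 0.007.

K_d ≈ 0.007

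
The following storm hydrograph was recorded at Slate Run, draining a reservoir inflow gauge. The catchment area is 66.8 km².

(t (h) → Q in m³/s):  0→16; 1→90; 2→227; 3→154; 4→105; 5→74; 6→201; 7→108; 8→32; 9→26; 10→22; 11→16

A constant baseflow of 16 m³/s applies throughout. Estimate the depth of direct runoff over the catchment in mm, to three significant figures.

d ≈ 47.4 mm

Direct runoff: 0.0, 74.0, 211.0, 138.0, 89.0, 58.0, 185.0, 92.0, 16.0, 10.0, 6.0, 0.0 m³/s; ΣQ_DR = 879.0 m³/s.
V = ΣQ_DR · Δt = 879.0 × 3600 s = 3.164 × 10^6 m³.
Over A = 66.8 km², depth = V / A = 47.4 mm.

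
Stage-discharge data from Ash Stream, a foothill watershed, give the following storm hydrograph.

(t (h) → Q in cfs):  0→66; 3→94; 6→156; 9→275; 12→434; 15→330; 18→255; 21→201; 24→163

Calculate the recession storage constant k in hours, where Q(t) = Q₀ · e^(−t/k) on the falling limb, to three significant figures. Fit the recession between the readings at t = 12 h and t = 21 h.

On the falling limb, Q drops from 434 to 201 cfs between t = 12 h and t = 21 h (Δt = 9 h).
k = −Δt / ln(Q₂/Q₁) = −9 / ln(201/434) = 11.7 h.

k ≈ 11.7 h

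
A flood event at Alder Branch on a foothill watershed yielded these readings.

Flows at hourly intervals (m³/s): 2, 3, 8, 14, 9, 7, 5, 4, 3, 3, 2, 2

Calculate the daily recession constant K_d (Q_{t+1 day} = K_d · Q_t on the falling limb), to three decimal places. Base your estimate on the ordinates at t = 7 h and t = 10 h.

K_d ≈ 0.004

Between t = 7 h and t = 10 h the flow falls from 4 to 2 m³/s over 3×1 h = 3 h.
Per-interval ratio K = (2/4)^(1/3) = 0.7937; K_d = K^(24/1) = 0.004.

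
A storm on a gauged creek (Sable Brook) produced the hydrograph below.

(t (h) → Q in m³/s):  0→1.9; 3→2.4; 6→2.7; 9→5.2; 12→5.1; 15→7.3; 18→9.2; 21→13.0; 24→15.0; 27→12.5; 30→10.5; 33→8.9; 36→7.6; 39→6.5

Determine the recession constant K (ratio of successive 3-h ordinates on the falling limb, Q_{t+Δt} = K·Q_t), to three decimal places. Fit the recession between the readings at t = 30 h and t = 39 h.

Using the recession-limb readings at t = 30 h and t = 39 h: Q falls from 10.5 to 6.5 m³/s over 3 intervals.
K = (Q₂/Q₁)^(1/3) = (6.5/10.5)^(1/3) = 0.852.

K ≈ 0.852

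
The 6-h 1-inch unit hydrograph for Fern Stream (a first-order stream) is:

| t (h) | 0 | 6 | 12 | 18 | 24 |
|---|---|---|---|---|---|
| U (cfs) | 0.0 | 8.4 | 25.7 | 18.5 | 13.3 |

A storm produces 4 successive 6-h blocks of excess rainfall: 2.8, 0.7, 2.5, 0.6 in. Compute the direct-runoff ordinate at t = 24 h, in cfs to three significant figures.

Q ≈ 119 cfs

By discrete convolution, Q_j = Σ (P_i / 1 in) · U_{j−i}.
At t = 24 h (j=4): Q = (2.8/1)·13.3 + (0.7/1)·18.5 + (2.5/1)·25.7 + (0.6/1)·8.4 = 119 cfs.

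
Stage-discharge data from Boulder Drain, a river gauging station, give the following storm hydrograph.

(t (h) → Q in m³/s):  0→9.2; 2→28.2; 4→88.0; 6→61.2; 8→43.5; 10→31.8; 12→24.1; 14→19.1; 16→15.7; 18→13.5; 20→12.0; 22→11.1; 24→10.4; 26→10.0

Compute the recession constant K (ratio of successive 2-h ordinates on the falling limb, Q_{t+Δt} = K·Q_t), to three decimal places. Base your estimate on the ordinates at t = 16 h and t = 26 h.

Using the recession-limb readings at t = 16 h and t = 26 h: Q falls from 15.7 to 10.0 m³/s over 5 intervals.
K = (Q₂/Q₁)^(1/5) = (10.0/15.7)^(1/5) = 0.914.

K ≈ 0.914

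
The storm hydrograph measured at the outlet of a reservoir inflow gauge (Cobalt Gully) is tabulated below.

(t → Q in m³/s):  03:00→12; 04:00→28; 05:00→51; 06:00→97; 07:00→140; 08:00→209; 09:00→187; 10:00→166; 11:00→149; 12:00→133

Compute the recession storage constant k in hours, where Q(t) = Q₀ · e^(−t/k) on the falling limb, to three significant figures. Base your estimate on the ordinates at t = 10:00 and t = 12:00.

k ≈ 9.02 h

On the falling limb, Q drops from 166 to 133 m³/s between t = 10:00 and t = 12:00 (Δt = 2 h).
k = −Δt / ln(Q₂/Q₁) = −2 / ln(133/166) = 9.02 h.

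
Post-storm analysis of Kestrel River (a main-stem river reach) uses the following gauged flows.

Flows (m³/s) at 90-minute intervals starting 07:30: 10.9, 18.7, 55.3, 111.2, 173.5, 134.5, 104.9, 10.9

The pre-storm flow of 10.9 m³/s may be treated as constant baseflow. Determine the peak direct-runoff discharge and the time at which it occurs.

Subtracting baseflow gives direct-runoff ordinates: 0.0, 7.8, 44.4, 100.3, 162.6, 123.6, 94.0, 0.0 m³/s.
The maximum is 162.6 m³/s, occurring at the reading for t = 13:30.

Q_p = 162.6 m³/s at t = 13:30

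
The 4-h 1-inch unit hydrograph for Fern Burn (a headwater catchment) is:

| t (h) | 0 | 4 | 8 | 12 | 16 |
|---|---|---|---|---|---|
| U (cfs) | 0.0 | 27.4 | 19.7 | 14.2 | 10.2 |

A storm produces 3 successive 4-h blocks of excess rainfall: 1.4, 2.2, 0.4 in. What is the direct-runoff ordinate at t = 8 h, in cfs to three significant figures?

By discrete convolution, Q_j = Σ (P_i / 1 in) · U_{j−i}.
At t = 8 h (j=2): Q = (1.4/1)·19.7 + (2.2/1)·27.4 + (0.4/1)·0.0 = 87.9 cfs.

Q ≈ 87.9 cfs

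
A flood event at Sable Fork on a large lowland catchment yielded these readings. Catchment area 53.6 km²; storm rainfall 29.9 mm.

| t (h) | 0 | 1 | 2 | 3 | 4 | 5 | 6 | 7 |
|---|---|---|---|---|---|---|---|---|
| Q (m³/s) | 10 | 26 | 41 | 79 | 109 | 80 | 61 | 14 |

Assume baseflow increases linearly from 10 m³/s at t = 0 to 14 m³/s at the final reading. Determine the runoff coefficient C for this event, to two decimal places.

C ≈ 0.73

ΣQ_DR = 324.0 m³/s; V = ΣQ_DR·Δt = 1.166 × 10^6 m³.
Runoff depth d = V / A = 21.76 mm.
C = d / P = 21.76 / 29.9 = 0.73.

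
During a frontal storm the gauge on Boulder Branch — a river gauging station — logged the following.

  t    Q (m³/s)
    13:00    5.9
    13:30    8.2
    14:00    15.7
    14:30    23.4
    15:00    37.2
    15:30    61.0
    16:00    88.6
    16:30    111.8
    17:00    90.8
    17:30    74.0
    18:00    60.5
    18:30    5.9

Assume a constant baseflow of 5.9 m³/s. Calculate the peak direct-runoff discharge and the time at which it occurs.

Q_p = 105.9 m³/s at t = 16:30

Subtracting baseflow gives direct-runoff ordinates: 0.0, 2.3, 9.8, 17.5, 31.3, 55.1, 82.7, 105.9, 84.9, 68.1, 54.6, 0.0 m³/s.
The maximum is 105.9 m³/s, occurring at the reading for t = 16:30.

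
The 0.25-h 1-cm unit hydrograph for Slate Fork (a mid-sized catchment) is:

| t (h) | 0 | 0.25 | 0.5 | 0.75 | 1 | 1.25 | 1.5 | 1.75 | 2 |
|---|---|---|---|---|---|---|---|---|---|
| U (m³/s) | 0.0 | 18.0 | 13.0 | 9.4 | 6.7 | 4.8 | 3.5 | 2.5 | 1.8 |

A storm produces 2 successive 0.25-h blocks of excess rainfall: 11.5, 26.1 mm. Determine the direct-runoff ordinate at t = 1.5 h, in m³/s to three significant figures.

By discrete convolution, Q_j = Σ (P_i / 10 mm) · U_{j−i}.
At t = 1.5 h (j=6): Q = (11.5/10)·3.5 + (26.1/10)·4.8 = 16.6 m³/s.

Q ≈ 16.6 m³/s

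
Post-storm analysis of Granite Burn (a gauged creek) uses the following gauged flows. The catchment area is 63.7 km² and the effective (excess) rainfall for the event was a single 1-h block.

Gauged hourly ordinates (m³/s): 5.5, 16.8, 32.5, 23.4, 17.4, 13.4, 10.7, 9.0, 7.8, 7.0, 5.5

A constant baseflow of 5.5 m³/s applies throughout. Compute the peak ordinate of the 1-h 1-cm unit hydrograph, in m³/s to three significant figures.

U_p ≈ 54.0 m³/s

Direct runoff: 0.0, 11.3, 27.0, 17.9, 11.9, 7.9, 5.2, 3.5, 2.3, 1.5, 0.0 m³/s; ΣQ_DR = 88.50 m³/s, peak = 27.0 m³/s.
Runoff depth d = ΣQ_DR·Δt / A = 88.50 × 3600 / (63.7 km²) = 5.002 mm.
The 1-cm UH is the DRH scaled by (10 mm)/d, so U_p = 27.0 × 10/5.002 = 54.0 m³/s.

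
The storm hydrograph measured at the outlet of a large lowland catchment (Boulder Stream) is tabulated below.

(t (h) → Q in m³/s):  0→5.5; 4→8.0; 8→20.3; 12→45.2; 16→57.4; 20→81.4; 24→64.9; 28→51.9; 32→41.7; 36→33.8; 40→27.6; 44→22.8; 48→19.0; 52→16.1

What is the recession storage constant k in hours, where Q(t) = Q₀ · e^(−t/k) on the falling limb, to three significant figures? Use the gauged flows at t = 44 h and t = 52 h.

k ≈ 23.0 h

On the falling limb, Q drops from 22.8 to 16.1 m³/s between t = 44 h and t = 52 h (Δt = 8 h).
k = −Δt / ln(Q₂/Q₁) = −8 / ln(16.1/22.8) = 23.0 h.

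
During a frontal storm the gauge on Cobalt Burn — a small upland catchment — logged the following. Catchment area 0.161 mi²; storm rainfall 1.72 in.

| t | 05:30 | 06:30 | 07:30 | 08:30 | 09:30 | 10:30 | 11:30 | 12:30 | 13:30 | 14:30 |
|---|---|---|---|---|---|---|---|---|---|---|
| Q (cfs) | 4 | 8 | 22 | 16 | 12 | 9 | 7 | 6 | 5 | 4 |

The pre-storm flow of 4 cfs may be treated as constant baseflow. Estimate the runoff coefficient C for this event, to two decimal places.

C ≈ 0.30

ΣQ_DR = 53.00 cfs; V = ΣQ_DR·Δt = 1.908 × 10^5 ft³.
Runoff depth d = V / A = 0.5101 in.
C = d / P = 0.5101 / 1.72 = 0.30.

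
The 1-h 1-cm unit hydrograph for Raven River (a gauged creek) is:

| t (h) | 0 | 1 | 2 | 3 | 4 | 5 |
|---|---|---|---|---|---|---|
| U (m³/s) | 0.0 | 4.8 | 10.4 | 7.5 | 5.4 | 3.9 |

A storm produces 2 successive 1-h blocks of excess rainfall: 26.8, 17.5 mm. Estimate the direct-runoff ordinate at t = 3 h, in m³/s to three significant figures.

Q ≈ 38.3 m³/s

By discrete convolution, Q_j = Σ (P_i / 10 mm) · U_{j−i}.
At t = 3 h (j=3): Q = (26.8/10)·7.5 + (17.5/10)·10.4 = 38.3 m³/s.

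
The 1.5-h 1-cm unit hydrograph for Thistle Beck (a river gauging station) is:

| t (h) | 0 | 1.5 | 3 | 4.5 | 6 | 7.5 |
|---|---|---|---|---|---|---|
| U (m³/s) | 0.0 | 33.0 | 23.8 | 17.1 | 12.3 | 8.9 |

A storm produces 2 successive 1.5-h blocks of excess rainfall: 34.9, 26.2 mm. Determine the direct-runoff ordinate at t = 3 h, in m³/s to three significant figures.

Q ≈ 170 m³/s

By discrete convolution, Q_j = Σ (P_i / 10 mm) · U_{j−i}.
At t = 3 h (j=2): Q = (34.9/10)·23.8 + (26.2/10)·33.0 = 170 m³/s.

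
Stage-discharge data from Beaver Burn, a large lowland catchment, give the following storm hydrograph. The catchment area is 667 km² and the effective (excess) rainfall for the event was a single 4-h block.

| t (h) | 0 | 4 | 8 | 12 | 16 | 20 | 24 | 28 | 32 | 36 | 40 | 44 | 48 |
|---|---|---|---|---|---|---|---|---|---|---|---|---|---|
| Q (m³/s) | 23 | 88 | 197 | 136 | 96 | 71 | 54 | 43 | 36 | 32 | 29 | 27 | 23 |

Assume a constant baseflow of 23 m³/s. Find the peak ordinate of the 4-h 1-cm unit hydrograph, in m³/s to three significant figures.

Direct runoff: 0.0, 65.0, 174.0, 113.0, 73.0, 48.0, 31.0, 20.0, 13.0, 9.0, 6.0, 4.0, 0.0 m³/s; ΣQ_DR = 556.0 m³/s, peak = 174.0 m³/s.
Runoff depth d = ΣQ_DR·Δt / A = 556.0 × 14400 / (667 km²) = 12.00 mm.
The 1-cm UH is the DRH scaled by (10 mm)/d, so U_p = 174.0 × 10/12.00 = 145 m³/s.

U_p ≈ 145 m³/s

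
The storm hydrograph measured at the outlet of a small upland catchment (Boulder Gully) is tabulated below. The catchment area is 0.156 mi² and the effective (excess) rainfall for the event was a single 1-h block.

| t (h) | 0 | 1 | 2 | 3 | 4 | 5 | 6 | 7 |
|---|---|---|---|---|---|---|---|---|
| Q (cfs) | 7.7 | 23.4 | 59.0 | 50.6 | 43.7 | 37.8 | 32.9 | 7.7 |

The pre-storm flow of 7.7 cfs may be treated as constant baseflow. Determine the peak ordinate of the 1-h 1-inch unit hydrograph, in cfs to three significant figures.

U_p ≈ 25.7 cfs

Direct runoff: 0.0, 15.7, 51.3, 42.9, 36.0, 30.1, 25.2, 0.0 cfs; ΣQ_DR = 201.2 cfs, peak = 51.3 cfs.
Runoff depth d = ΣQ_DR·Δt / A = 201.2 × 3600 / (0.156 mi²) = 1.999 in.
The 1-inch UH is the DRH scaled by (1 in)/d, so U_p = 51.3 × 1/1.999 = 25.7 cfs.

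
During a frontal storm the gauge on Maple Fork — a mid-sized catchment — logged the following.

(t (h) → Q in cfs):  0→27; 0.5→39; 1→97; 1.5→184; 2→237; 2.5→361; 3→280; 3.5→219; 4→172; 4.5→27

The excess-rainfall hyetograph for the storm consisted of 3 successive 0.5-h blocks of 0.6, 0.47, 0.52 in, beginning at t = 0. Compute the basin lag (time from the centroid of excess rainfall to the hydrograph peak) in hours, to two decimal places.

t_L ≈ 1.78 h

Centroid of excess rainfall: t_c = Σ P_i·t̄_i / ΣP_i = 0.7248 h (block centres at 0.25, 0.75, 1.25 h).
Hydrograph peak occurs at t = 2.5 h, so basin lag t_L = 2.5 − 0.7248 = 1.78 h.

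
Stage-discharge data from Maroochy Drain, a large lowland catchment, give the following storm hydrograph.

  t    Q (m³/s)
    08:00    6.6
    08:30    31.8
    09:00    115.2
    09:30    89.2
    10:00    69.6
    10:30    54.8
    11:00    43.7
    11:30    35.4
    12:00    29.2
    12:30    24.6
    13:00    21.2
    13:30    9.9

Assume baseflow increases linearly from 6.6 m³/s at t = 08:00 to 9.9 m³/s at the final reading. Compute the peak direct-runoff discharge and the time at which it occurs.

Q_p = 108.00 m³/s at t = 09:00

Subtracting baseflow gives direct-runoff ordinates: 0.00, 24.90, 108.00, 81.70, 61.80, 46.70, 35.30, 26.70, 20.20, 15.30, 11.60, 0.00 m³/s.
The maximum is 108.00 m³/s, occurring at the reading for t = 09:00.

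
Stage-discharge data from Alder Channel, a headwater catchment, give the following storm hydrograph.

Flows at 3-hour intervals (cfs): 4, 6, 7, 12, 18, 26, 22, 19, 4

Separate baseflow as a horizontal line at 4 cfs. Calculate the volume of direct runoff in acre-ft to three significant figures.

Direct-runoff ordinates (Q − Q_b): 0.0, 2.0, 3.0, 8.0, 14.0, 22.0, 18.0, 15.0, 0.0 cfs.
ΣQ_DR = 82.00 cfs.
With Δt = 3 h = 10800 s, V = ΣQ_DR · Δt = 82.00 × 10800 = 8.86 × 10^5 ft³ = 20.3 acre-ft.

V ≈ 20.3 acre-ft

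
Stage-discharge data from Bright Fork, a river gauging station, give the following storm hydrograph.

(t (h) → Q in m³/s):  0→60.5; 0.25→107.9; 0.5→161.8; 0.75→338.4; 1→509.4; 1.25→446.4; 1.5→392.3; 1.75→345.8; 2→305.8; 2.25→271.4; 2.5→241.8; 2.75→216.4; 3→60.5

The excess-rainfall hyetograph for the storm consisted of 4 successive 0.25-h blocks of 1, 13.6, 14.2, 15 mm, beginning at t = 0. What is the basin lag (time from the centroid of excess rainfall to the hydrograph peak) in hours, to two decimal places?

Centroid of excess rainfall: t_c = Σ P_i·t̄_i / ΣP_i = 0.6216 h (block centres at 0.125, 0.375, 0.625, 0.875 h).
Hydrograph peak occurs at t = 1 h, so basin lag t_L = 1 − 0.6216 = 0.38 h.

t_L ≈ 0.38 h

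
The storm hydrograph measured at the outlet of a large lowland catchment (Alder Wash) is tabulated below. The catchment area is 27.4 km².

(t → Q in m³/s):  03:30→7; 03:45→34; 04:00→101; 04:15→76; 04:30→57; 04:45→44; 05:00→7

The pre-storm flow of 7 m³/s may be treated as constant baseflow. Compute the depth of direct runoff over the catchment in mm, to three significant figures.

Direct runoff: 0.0, 27.0, 94.0, 69.0, 50.0, 37.0, 0.0 m³/s; ΣQ_DR = 277.0 m³/s.
V = ΣQ_DR · Δt = 277.0 × 900 s = 2.493 × 10^5 m³.
Over A = 27.4 km², depth = V / A = 9.10 mm.

d ≈ 9.10 mm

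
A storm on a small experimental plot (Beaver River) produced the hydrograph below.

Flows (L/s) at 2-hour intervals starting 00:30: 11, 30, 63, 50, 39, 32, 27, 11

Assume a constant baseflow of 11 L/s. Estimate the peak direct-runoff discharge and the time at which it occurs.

Q_p = 52.0 L/s at t = 04:30

Subtracting baseflow gives direct-runoff ordinates: 0.0, 19.0, 52.0, 39.0, 28.0, 21.0, 16.0, 0.0 L/s.
The maximum is 52.0 L/s, occurring at the reading for t = 04:30.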